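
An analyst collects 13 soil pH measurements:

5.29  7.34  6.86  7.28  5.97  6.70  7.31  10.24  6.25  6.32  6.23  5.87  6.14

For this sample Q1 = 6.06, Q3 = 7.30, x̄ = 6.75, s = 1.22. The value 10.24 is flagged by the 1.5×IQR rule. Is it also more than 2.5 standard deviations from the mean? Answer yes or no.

yes

z = (10.24 − 6.75) / 1.22 = 2.86.
|z| = 2.86 > 2.5.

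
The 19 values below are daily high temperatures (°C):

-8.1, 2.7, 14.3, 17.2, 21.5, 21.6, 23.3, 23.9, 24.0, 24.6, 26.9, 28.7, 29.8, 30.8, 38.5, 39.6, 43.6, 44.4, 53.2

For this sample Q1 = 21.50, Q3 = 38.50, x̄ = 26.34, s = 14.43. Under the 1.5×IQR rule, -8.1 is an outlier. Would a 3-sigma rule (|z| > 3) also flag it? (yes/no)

no

z = (-8.1 − 26.34) / 14.43 = -2.39.
|z| = 2.39 ≤ 3.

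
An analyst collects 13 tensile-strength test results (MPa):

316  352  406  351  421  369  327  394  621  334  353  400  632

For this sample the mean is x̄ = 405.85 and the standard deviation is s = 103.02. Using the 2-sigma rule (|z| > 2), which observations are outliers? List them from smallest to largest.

621, 632

Cutoffs at x̄ ± 2s: 405.85 ± 2·103.02 = [199.81, 611.89].
621: z = 2.09, |z| > 2 → outlier.
632: z = 2.20, |z| > 2 → outlier.
Every other value lies within [199.81, 611.89].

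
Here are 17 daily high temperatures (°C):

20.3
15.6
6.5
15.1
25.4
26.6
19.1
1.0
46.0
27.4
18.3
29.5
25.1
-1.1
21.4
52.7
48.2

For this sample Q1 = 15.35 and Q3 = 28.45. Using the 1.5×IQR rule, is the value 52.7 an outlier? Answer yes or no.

IQR = Q3 − Q1 = 28.45 − 15.35 = 13.10.
Lower fence = Q1 − 1.5·IQR = 15.35 − 19.65 = -4.30.
Upper fence = Q3 + 1.5·IQR = 28.45 + 19.65 = 48.10.
52.7 lies above the upper fence.

yes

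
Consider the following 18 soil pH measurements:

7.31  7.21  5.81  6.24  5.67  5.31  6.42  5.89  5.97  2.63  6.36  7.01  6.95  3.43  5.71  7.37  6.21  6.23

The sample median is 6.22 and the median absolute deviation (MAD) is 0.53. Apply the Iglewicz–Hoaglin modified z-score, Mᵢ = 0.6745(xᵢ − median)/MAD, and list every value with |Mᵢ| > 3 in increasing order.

|Mᵢ| > 3 ⇔ |xᵢ − 6.22| > 3·0.53/0.6745 = 2.36.
So outliers lie outside [3.86, 8.58].
2.63: M = -4.57 → outlier.
3.43: M = -3.55 → outlier.

2.63, 3.43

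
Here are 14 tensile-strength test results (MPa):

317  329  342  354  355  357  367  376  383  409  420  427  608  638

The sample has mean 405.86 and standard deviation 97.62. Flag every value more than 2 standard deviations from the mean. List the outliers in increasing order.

Cutoffs at x̄ ± 2s: 405.86 ± 2·97.62 = [210.62, 601.10].
608: z = 2.07, |z| > 2 → outlier.
638: z = 2.38, |z| > 2 → outlier.
Every other value lies within [210.62, 601.10].

608, 638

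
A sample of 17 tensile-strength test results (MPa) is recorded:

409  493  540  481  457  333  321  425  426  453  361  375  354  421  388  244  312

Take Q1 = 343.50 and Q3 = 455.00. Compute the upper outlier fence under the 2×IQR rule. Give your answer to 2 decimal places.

678.00

IQR = Q3 − Q1 = 455.00 − 343.50 = 111.50.
Lower fence = Q1 − 2·IQR = 343.50 − 223.00 = 120.50.
Upper fence = Q3 + 2·IQR = 455.00 + 223.00 = 678.00.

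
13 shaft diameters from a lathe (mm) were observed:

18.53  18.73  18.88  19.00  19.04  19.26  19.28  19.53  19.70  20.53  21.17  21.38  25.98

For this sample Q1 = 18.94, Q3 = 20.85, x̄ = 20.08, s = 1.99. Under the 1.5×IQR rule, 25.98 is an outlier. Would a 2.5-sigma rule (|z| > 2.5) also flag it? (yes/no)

z = (25.98 − 20.08) / 1.99 = 2.96.
|z| = 2.96 > 2.5.

yes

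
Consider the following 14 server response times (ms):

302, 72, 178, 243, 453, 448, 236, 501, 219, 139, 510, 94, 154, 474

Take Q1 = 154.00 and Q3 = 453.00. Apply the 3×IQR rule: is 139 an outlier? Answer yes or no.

no

IQR = Q3 − Q1 = 453.00 − 154.00 = 299.00.
Lower fence = Q1 − 3·IQR = 154.00 − 897.00 = -743.00.
Upper fence = Q3 + 3·IQR = 453.00 + 897.00 = 1350.00.
139 lies within [-743.00, 1350.00].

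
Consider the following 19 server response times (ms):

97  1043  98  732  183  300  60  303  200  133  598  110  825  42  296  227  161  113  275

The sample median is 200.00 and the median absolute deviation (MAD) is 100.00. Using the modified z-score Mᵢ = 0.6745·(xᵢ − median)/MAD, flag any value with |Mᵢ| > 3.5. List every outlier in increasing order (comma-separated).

|Mᵢ| > 3.5 ⇔ |xᵢ − 200.00| > 3.5·100.00/0.6745 = 518.90.
So outliers lie outside [-318.90, 718.90].
732: M = 3.59 → outlier.
825: M = 4.22 → outlier.
1043: M = 5.69 → outlier.

732, 825, 1043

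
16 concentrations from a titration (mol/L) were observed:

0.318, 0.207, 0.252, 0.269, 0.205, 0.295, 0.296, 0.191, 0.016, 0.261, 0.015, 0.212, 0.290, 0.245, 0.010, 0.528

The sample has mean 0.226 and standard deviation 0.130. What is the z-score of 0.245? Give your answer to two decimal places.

z = (0.245 − 0.226) / 0.130 = 0.15.

0.15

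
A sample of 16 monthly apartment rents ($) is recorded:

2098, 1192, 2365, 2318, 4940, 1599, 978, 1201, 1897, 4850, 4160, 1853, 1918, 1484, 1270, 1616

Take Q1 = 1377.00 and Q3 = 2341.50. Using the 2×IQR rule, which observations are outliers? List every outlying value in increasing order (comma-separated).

4850, 4940

IQR = Q3 − Q1 = 2341.50 − 1377.00 = 964.50.
Lower fence = Q1 − 2·IQR = 1377.00 − 1929.00 = -552.00.
Upper fence = Q3 + 2·IQR = 2341.50 + 1929.00 = 4270.50.
4850 > 4270.50 → outlier.
4940 > 4270.50 → outlier.
All remaining values lie within [-552.00, 4270.50].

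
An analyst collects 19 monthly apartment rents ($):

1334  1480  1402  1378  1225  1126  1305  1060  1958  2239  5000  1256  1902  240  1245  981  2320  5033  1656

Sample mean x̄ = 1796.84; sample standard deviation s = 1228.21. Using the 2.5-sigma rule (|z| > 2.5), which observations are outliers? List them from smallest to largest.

5000, 5033

Cutoffs at x̄ ± 2.5s: 1796.84 ± 2.5·1228.21 = [-1273.685, 4867.365].
5000: z = 2.61, |z| > 2.5 → outlier.
5033: z = 2.63, |z| > 2.5 → outlier.
Every other value lies within [-1273.685, 4867.365].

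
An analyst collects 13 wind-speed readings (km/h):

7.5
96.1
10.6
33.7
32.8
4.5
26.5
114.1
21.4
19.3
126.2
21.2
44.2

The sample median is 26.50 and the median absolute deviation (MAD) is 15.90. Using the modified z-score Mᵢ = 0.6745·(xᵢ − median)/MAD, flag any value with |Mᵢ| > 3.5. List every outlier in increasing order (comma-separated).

114.1, 126.2

|Mᵢ| > 3.5 ⇔ |xᵢ − 26.50| > 3.5·15.90/0.6745 = 82.51.
So outliers lie outside [-56.01, 109.01].
114.1: M = 3.72 → outlier.
126.2: M = 4.23 → outlier.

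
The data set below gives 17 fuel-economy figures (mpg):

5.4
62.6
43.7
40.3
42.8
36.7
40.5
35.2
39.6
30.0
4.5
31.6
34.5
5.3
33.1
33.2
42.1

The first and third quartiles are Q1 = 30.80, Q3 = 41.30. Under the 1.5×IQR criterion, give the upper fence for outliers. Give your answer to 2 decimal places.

57.05

IQR = Q3 − Q1 = 41.30 − 30.80 = 10.50.
Lower fence = Q1 − 1.5·IQR = 30.80 − 15.75 = 15.05.
Upper fence = Q3 + 1.5·IQR = 41.30 + 15.75 = 57.05.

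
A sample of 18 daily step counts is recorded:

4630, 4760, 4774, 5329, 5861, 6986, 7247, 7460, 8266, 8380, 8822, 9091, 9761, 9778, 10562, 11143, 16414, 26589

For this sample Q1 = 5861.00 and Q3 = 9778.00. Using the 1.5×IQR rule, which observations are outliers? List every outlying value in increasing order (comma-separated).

16414, 26589

IQR = Q3 − Q1 = 9778.00 − 5861.00 = 3917.00.
Lower fence = Q1 − 1.5·IQR = 5861.00 − 5875.50 = -14.50.
Upper fence = Q3 + 1.5·IQR = 9778.00 + 5875.50 = 15653.50.
16414 > 15653.50 → outlier.
26589 > 15653.50 → outlier.
All remaining values lie within [-14.50, 15653.50].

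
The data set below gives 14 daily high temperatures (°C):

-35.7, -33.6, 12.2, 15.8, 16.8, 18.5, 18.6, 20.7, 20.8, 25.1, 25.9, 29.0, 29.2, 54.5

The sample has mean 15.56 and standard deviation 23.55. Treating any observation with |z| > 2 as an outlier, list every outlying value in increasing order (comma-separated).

-35.7, -33.6

Cutoffs at x̄ ± 2s: 15.56 ± 2·23.55 = [-31.54, 62.66].
-35.7: z = -2.18, |z| > 2 → outlier.
-33.6: z = -2.09, |z| > 2 → outlier.
Every other value lies within [-31.54, 62.66].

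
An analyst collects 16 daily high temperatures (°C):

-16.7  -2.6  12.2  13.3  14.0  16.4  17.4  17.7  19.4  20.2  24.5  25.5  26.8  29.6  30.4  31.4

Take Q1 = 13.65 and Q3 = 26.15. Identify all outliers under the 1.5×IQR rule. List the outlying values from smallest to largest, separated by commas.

IQR = Q3 − Q1 = 26.15 − 13.65 = 12.50.
Lower fence = Q1 − 1.5·IQR = 13.65 − 18.75 = -5.10.
Upper fence = Q3 + 1.5·IQR = 26.15 + 18.75 = 44.90.
-16.7 < -5.10 → outlier.
All remaining values lie within [-5.10, 44.90].

-16.7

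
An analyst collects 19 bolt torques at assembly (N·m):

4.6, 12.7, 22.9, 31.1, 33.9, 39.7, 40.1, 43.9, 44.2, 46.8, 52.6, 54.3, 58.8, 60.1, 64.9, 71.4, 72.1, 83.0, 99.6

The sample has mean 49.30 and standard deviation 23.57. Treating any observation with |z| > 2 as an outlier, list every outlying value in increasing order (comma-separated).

99.6

Cutoffs at x̄ ± 2s: 49.30 ± 2·23.57 = [2.16, 96.44].
99.6: z = 2.13, |z| > 2 → outlier.
Every other value lies within [2.16, 96.44].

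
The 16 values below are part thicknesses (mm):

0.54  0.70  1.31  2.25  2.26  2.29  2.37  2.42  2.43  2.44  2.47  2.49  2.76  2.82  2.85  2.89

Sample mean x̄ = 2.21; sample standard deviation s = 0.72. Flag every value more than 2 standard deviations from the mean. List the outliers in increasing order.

0.54, 0.70

Cutoffs at x̄ ± 2s: 2.21 ± 2·0.72 = [0.77, 3.65].
0.54: z = -2.32, |z| > 2 → outlier.
0.70: z = -2.10, |z| > 2 → outlier.
Every other value lies within [0.77, 3.65].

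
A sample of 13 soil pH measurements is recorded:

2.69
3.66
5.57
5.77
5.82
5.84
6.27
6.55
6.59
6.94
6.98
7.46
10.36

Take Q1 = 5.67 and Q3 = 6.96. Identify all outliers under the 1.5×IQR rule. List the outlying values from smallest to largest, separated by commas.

2.69, 3.66, 10.36

IQR = Q3 − Q1 = 6.96 − 5.67 = 1.29.
Lower fence = Q1 − 1.5·IQR = 5.67 − 1.935 = 3.735.
Upper fence = Q3 + 1.5·IQR = 6.96 + 1.935 = 8.895.
2.69 < 3.735 → outlier.
3.66 < 3.735 → outlier.
10.36 > 8.895 → outlier.
All remaining values lie within [3.735, 8.895].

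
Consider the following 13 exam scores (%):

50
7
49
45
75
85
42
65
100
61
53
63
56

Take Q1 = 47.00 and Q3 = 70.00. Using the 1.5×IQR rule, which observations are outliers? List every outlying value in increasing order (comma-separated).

7

IQR = Q3 − Q1 = 70.00 − 47.00 = 23.00.
Lower fence = Q1 − 1.5·IQR = 47.00 − 34.50 = 12.50.
Upper fence = Q3 + 1.5·IQR = 70.00 + 34.50 = 104.50.
7 < 12.50 → outlier.
All remaining values lie within [12.50, 104.50].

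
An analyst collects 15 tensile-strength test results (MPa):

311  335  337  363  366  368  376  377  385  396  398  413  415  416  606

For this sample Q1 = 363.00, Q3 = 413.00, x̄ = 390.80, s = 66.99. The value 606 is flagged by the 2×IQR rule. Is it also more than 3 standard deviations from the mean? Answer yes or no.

z = (606 − 390.80) / 66.99 = 3.21.
|z| = 3.21 > 3.

yes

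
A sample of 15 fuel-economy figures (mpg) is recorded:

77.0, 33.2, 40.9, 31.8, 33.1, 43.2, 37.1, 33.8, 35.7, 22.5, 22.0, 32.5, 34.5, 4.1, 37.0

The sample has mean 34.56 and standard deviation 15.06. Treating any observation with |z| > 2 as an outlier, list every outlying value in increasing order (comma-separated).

4.1, 77.0

Cutoffs at x̄ ± 2s: 34.56 ± 2·15.06 = [4.44, 64.68].
4.1: z = -2.02, |z| > 2 → outlier.
77.0: z = 2.82, |z| > 2 → outlier.
Every other value lies within [4.44, 64.68].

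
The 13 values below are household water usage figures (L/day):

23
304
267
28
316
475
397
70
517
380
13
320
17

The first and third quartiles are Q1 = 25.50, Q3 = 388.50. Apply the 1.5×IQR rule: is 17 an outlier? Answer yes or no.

no

IQR = Q3 − Q1 = 388.50 − 25.50 = 363.00.
Lower fence = Q1 − 1.5·IQR = 25.50 − 544.50 = -519.00.
Upper fence = Q3 + 1.5·IQR = 388.50 + 544.50 = 933.00.
17 lies within [-519.00, 933.00].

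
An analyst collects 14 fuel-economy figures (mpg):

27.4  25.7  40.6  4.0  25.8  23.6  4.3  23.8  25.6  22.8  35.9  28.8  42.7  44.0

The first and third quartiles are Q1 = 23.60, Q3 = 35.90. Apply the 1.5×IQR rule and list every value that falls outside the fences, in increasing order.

IQR = Q3 − Q1 = 35.90 − 23.60 = 12.30.
Lower fence = Q1 − 1.5·IQR = 23.60 − 18.45 = 5.15.
Upper fence = Q3 + 1.5·IQR = 35.90 + 18.45 = 54.35.
4.0 < 5.15 → outlier.
4.3 < 5.15 → outlier.
All remaining values lie within [5.15, 54.35].

4.0, 4.3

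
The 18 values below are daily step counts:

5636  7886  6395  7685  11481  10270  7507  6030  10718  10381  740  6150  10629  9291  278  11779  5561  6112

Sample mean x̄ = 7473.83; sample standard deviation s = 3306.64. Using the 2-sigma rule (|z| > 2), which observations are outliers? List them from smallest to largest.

278, 740

Cutoffs at x̄ ± 2s: 7473.83 ± 2·3306.64 = [860.55, 14087.11].
278: z = -2.18, |z| > 2 → outlier.
740: z = -2.04, |z| > 2 → outlier.
Every other value lies within [860.55, 14087.11].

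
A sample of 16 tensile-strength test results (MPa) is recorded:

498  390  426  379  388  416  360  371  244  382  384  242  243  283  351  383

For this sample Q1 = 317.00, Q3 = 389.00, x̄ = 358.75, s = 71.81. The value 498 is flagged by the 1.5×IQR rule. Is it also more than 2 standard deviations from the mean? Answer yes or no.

z = (498 − 358.75) / 71.81 = 1.94.
|z| = 1.94 ≤ 2.

no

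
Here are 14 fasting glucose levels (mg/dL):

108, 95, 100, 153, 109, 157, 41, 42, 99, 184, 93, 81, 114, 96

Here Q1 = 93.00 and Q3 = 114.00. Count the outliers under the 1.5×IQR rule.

IQR = 21.00; fences at 93.00 − 31.50 = 61.50 and 114.00 + 31.50 = 145.50.
Outside the cutoffs: 41, 42, 153, 157, 184.

5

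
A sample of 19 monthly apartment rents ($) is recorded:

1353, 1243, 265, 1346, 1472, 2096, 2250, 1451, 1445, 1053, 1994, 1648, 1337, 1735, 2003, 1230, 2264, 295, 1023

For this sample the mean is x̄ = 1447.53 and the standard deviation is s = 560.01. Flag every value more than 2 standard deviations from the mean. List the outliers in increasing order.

265, 295

Cutoffs at x̄ ± 2s: 1447.53 ± 2·560.01 = [327.51, 2567.55].
265: z = -2.11, |z| > 2 → outlier.
295: z = -2.06, |z| > 2 → outlier.
Every other value lies within [327.51, 2567.55].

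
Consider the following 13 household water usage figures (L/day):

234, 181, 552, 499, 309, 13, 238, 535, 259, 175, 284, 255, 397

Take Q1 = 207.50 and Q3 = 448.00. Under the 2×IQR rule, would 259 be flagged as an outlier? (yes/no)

IQR = Q3 − Q1 = 448.00 − 207.50 = 240.50.
Lower fence = Q1 − 2·IQR = 207.50 − 481.00 = -273.50.
Upper fence = Q3 + 2·IQR = 448.00 + 481.00 = 929.00.
259 lies within [-273.50, 929.00].

no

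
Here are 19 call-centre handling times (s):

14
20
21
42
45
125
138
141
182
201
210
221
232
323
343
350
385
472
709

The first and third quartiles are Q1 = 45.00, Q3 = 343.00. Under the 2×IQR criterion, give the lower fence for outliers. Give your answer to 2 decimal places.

IQR = Q3 − Q1 = 343.00 − 45.00 = 298.00.
Lower fence = Q1 − 2·IQR = 45.00 − 596.00 = -551.00.
Upper fence = Q3 + 2·IQR = 343.00 + 596.00 = 939.00.

-551.00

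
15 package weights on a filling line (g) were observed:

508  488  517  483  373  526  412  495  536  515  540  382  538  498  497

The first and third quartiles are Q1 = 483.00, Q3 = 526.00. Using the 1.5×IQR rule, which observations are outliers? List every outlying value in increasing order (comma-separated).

IQR = Q3 − Q1 = 526.00 − 483.00 = 43.00.
Lower fence = Q1 − 1.5·IQR = 483.00 − 64.50 = 418.50.
Upper fence = Q3 + 1.5·IQR = 526.00 + 64.50 = 590.50.
373 < 418.50 → outlier.
382 < 418.50 → outlier.
412 < 418.50 → outlier.
All remaining values lie within [418.50, 590.50].

373, 382, 412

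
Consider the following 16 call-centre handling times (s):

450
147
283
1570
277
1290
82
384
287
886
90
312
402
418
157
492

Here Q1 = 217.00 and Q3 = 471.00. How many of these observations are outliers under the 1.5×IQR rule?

IQR = 254.00; fences at 217.00 − 381.00 = -164.00 and 471.00 + 381.00 = 852.00.
Outside the cutoffs: 886, 1290, 1570.

3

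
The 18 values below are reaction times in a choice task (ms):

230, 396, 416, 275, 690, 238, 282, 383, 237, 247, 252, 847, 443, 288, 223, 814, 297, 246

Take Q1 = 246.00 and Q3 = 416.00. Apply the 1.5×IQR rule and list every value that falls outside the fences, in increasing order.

IQR = Q3 − Q1 = 416.00 − 246.00 = 170.00.
Lower fence = Q1 − 1.5·IQR = 246.00 − 255.00 = -9.00.
Upper fence = Q3 + 1.5·IQR = 416.00 + 255.00 = 671.00.
690 > 671.00 → outlier.
814 > 671.00 → outlier.
847 > 671.00 → outlier.
All remaining values lie within [-9.00, 671.00].

690, 814, 847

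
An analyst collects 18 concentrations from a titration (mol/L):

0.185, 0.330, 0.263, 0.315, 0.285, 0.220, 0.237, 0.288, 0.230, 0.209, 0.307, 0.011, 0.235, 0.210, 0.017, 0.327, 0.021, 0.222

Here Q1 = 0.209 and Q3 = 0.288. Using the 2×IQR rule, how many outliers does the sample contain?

3

IQR = 0.079; fences at 0.209 − 0.158 = 0.051 and 0.288 + 0.158 = 0.446.
Outside the cutoffs: 0.011, 0.017, 0.021.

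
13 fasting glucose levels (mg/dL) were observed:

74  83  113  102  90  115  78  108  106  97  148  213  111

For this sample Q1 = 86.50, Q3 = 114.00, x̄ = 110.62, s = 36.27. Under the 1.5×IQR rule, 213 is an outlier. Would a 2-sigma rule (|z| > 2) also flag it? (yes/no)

yes

z = (213 − 110.62) / 36.27 = 2.82.
|z| = 2.82 > 2.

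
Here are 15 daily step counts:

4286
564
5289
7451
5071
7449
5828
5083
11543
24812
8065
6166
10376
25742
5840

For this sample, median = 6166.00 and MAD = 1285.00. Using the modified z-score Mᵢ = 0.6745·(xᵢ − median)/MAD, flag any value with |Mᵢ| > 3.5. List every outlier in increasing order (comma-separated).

24812, 25742

|Mᵢ| > 3.5 ⇔ |xᵢ − 6166.00| > 3.5·1285.00/0.6745 = 6667.90.
So outliers lie outside [-501.90, 12833.90].
24812: M = 9.79 → outlier.
25742: M = 10.28 → outlier.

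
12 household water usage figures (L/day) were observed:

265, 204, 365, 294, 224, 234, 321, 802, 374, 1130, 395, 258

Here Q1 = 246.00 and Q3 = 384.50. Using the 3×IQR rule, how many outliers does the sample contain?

IQR = 138.50; fences at 246.00 − 415.50 = -169.50 and 384.50 + 415.50 = 800.00.
Outside the cutoffs: 802, 1130.

2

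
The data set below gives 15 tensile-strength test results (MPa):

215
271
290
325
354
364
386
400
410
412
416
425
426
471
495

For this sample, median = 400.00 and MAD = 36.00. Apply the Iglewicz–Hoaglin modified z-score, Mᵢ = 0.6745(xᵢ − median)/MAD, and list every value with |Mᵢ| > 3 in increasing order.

|Mᵢ| > 3 ⇔ |xᵢ − 400.00| > 3·36.00/0.6745 = 160.12.
So outliers lie outside [239.88, 560.12].
215: M = -3.47 → outlier.

215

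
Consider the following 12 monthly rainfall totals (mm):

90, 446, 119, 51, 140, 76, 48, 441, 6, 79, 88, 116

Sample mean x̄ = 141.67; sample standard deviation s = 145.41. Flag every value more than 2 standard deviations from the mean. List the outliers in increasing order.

441, 446

Cutoffs at x̄ ± 2s: 141.67 ± 2·145.41 = [-149.15, 432.49].
441: z = 2.06, |z| > 2 → outlier.
446: z = 2.09, |z| > 2 → outlier.
Every other value lies within [-149.15, 432.49].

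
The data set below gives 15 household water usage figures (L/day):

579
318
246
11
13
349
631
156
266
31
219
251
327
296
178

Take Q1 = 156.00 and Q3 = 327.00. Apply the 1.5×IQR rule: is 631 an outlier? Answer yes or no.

IQR = Q3 − Q1 = 327.00 − 156.00 = 171.00.
Lower fence = Q1 − 1.5·IQR = 156.00 − 256.50 = -100.50.
Upper fence = Q3 + 1.5·IQR = 327.00 + 256.50 = 583.50.
631 lies above the upper fence.

yes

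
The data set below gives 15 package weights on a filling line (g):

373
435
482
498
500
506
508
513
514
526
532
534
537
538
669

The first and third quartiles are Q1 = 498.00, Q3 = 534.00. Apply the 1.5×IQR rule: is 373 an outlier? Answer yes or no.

IQR = Q3 − Q1 = 534.00 − 498.00 = 36.00.
Lower fence = Q1 − 1.5·IQR = 498.00 − 54.00 = 444.00.
Upper fence = Q3 + 1.5·IQR = 534.00 + 54.00 = 588.00.
373 lies below the lower fence.

yes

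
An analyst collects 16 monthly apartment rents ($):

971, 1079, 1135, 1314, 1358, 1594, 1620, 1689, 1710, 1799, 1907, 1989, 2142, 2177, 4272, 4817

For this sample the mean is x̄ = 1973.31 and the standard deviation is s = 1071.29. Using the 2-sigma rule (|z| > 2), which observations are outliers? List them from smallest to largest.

4272, 4817

Cutoffs at x̄ ± 2s: 1973.31 ± 2·1071.29 = [-169.27, 4115.89].
4272: z = 2.15, |z| > 2 → outlier.
4817: z = 2.65, |z| > 2 → outlier.
Every other value lies within [-169.27, 4115.89].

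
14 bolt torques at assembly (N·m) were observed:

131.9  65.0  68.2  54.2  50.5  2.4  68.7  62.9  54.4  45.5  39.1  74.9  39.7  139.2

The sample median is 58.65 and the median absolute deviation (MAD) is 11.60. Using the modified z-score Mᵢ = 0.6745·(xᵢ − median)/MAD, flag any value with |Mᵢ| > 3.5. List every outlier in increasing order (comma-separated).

|Mᵢ| > 3.5 ⇔ |xᵢ − 58.65| > 3.5·11.60/0.6745 = 60.19.
So outliers lie outside [-1.54, 118.84].
131.9: M = 4.26 → outlier.
139.2: M = 4.68 → outlier.

131.9, 139.2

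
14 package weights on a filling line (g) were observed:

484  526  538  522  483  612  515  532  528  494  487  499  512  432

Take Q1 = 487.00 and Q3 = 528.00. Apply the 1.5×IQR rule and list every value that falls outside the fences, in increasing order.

IQR = Q3 − Q1 = 528.00 − 487.00 = 41.00.
Lower fence = Q1 − 1.5·IQR = 487.00 − 61.50 = 425.50.
Upper fence = Q3 + 1.5·IQR = 528.00 + 61.50 = 589.50.
612 > 589.50 → outlier.
All remaining values lie within [425.50, 589.50].

612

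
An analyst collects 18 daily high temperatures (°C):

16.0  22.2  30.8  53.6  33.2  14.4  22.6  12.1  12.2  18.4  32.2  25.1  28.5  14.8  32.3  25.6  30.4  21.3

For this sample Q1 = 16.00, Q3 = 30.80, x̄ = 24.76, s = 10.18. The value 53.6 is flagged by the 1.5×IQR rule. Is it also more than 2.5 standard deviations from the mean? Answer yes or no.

yes

z = (53.6 − 24.76) / 10.18 = 2.83.
|z| = 2.83 > 2.5.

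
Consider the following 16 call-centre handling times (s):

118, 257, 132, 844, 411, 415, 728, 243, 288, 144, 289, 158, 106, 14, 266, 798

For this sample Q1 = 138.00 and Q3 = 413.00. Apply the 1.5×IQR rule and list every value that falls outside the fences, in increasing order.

844

IQR = Q3 − Q1 = 413.00 − 138.00 = 275.00.
Lower fence = Q1 − 1.5·IQR = 138.00 − 412.50 = -274.50.
Upper fence = Q3 + 1.5·IQR = 413.00 + 412.50 = 825.50.
844 > 825.50 → outlier.
All remaining values lie within [-274.50, 825.50].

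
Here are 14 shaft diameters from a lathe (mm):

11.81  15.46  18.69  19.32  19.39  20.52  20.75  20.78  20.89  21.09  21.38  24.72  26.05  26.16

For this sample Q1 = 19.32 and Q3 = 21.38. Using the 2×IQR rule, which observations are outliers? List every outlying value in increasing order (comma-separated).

IQR = Q3 − Q1 = 21.38 − 19.32 = 2.06.
Lower fence = Q1 − 2·IQR = 19.32 − 4.12 = 15.20.
Upper fence = Q3 + 2·IQR = 21.38 + 4.12 = 25.50.
11.81 < 15.20 → outlier.
26.05 > 25.50 → outlier.
26.16 > 25.50 → outlier.
All remaining values lie within [15.20, 25.50].

11.81, 26.05, 26.16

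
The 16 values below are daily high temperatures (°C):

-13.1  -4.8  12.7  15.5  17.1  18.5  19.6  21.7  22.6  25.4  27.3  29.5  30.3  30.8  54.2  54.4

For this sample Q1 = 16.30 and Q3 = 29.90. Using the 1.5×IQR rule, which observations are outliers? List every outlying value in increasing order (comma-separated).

-13.1, -4.8, 54.2, 54.4

IQR = Q3 − Q1 = 29.90 − 16.30 = 13.60.
Lower fence = Q1 − 1.5·IQR = 16.30 − 20.40 = -4.10.
Upper fence = Q3 + 1.5·IQR = 29.90 + 20.40 = 50.30.
-13.1 < -4.10 → outlier.
-4.8 < -4.10 → outlier.
54.2 > 50.30 → outlier.
54.4 > 50.30 → outlier.
All remaining values lie within [-4.10, 50.30].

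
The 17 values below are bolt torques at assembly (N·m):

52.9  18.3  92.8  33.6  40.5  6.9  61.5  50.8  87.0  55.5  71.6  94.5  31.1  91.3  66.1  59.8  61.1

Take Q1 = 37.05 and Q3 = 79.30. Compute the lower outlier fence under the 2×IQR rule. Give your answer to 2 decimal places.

-47.45

IQR = Q3 − Q1 = 79.30 − 37.05 = 42.25.
Lower fence = Q1 − 2·IQR = 37.05 − 84.50 = -47.45.
Upper fence = Q3 + 2·IQR = 79.30 + 84.50 = 163.80.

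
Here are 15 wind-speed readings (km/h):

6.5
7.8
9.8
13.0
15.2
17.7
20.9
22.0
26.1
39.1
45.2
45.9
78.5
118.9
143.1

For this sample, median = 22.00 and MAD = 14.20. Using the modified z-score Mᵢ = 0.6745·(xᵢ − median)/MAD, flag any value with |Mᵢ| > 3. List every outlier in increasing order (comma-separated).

|Mᵢ| > 3 ⇔ |xᵢ − 22.00| > 3·14.20/0.6745 = 63.16.
So outliers lie outside [-41.16, 85.16].
118.9: M = 4.60 → outlier.
143.1: M = 5.75 → outlier.

118.9, 143.1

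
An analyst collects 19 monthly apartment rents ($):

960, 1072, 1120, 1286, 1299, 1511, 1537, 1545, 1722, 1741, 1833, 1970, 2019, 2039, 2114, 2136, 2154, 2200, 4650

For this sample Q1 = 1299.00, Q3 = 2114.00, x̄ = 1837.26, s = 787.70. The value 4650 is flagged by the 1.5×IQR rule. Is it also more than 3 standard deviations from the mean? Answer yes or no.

z = (4650 − 1837.26) / 787.70 = 3.57.
|z| = 3.57 > 3.

yes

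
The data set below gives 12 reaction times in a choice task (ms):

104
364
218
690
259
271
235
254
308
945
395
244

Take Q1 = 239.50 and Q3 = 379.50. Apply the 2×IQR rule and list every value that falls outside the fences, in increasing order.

IQR = Q3 − Q1 = 379.50 − 239.50 = 140.00.
Lower fence = Q1 − 2·IQR = 239.50 − 280.00 = -40.50.
Upper fence = Q3 + 2·IQR = 379.50 + 280.00 = 659.50.
690 > 659.50 → outlier.
945 > 659.50 → outlier.
All remaining values lie within [-40.50, 659.50].

690, 945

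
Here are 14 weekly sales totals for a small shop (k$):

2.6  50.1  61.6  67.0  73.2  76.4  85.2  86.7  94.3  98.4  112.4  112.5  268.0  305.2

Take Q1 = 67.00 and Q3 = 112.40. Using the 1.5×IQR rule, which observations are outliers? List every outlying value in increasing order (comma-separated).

IQR = Q3 − Q1 = 112.40 − 67.00 = 45.40.
Lower fence = Q1 − 1.5·IQR = 67.00 − 68.10 = -1.10.
Upper fence = Q3 + 1.5·IQR = 112.40 + 68.10 = 180.50.
268.0 > 180.50 → outlier.
305.2 > 180.50 → outlier.
All remaining values lie within [-1.10, 180.50].

268.0, 305.2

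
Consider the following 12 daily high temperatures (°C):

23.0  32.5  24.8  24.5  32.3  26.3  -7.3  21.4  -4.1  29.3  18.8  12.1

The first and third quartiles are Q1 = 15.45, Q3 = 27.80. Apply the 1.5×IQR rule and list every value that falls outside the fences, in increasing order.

IQR = Q3 − Q1 = 27.80 − 15.45 = 12.35.
Lower fence = Q1 − 1.5·IQR = 15.45 − 18.525 = -3.075.
Upper fence = Q3 + 1.5·IQR = 27.80 + 18.525 = 46.325.
-7.3 < -3.075 → outlier.
-4.1 < -3.075 → outlier.
All remaining values lie within [-3.075, 46.325].

-7.3, -4.1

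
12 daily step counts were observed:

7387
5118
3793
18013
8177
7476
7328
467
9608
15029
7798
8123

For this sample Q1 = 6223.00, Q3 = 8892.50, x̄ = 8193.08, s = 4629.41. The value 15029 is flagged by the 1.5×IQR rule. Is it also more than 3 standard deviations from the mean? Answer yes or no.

z = (15029 − 8193.08) / 4629.41 = 1.48.
|z| = 1.48 ≤ 3.

no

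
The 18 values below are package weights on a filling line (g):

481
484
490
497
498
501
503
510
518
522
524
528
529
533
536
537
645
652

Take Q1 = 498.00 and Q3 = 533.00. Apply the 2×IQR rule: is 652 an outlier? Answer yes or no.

yes

IQR = Q3 − Q1 = 533.00 − 498.00 = 35.00.
Lower fence = Q1 − 2·IQR = 498.00 − 70.00 = 428.00.
Upper fence = Q3 + 2·IQR = 533.00 + 70.00 = 603.00.
652 lies above the upper fence.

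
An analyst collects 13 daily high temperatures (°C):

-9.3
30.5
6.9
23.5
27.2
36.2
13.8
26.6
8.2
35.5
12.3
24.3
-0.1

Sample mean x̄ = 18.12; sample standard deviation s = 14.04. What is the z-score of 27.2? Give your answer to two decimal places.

0.65

z = (27.2 − 18.12) / 14.04 = 0.65.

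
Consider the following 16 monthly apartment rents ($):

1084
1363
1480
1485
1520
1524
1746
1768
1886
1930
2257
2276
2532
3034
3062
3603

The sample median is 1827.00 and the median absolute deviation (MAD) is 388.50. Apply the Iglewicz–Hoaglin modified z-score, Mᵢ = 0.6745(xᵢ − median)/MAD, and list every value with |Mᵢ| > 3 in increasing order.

|Mᵢ| > 3 ⇔ |xᵢ − 1827.00| > 3·388.50/0.6745 = 1727.95.
So outliers lie outside [99.05, 3554.95].
3603: M = 3.08 → outlier.

3603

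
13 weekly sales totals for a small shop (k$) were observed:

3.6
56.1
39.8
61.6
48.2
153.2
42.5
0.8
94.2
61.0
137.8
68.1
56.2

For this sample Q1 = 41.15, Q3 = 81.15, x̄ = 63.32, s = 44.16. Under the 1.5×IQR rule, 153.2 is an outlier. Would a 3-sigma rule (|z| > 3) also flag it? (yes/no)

z = (153.2 − 63.32) / 44.16 = 2.04.
|z| = 2.04 ≤ 3.

no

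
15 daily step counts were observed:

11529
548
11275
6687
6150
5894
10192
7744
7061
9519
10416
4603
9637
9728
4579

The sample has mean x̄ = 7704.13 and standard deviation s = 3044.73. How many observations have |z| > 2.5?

Cutoffs: x̄ ± 2.5s = [92.305, 15315.955].
Every value lies within the cutoffs.

0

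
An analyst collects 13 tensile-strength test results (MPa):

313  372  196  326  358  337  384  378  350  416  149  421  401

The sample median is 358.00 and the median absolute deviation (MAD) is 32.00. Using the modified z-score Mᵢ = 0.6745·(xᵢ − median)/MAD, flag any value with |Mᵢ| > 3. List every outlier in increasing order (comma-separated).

149, 196

|Mᵢ| > 3 ⇔ |xᵢ − 358.00| > 3·32.00/0.6745 = 142.33.
So outliers lie outside [215.67, 500.33].
149: M = -4.41 → outlier.
196: M = -3.41 → outlier.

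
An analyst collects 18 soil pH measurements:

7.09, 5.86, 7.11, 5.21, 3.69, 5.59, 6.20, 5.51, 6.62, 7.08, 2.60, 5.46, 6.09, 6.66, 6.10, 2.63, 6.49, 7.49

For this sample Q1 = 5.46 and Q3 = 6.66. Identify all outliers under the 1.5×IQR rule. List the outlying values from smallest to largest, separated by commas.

IQR = Q3 − Q1 = 6.66 − 5.46 = 1.20.
Lower fence = Q1 − 1.5·IQR = 5.46 − 1.80 = 3.66.
Upper fence = Q3 + 1.5·IQR = 6.66 + 1.80 = 8.46.
2.60 < 3.66 → outlier.
2.63 < 3.66 → outlier.
All remaining values lie within [3.66, 8.46].

2.60, 2.63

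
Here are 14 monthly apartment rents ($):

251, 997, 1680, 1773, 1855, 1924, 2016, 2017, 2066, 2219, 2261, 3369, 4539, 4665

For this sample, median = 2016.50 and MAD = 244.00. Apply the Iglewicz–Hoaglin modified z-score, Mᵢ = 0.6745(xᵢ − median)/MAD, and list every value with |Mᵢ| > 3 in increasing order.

|Mᵢ| > 3 ⇔ |xᵢ − 2016.50| > 3·244.00/0.6745 = 1085.25.
So outliers lie outside [931.25, 3101.75].
251: M = -4.88 → outlier.
3369: M = 3.74 → outlier.
4539: M = 6.97 → outlier.
4665: M = 7.32 → outlier.

251, 3369, 4539, 4665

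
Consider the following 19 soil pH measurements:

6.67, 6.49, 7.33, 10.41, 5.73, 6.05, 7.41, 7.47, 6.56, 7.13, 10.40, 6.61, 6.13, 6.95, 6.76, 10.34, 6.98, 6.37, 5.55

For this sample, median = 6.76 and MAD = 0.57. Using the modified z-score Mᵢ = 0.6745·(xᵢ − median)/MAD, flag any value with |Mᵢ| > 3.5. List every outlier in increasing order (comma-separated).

10.34, 10.40, 10.41

|Mᵢ| > 3.5 ⇔ |xᵢ − 6.76| > 3.5·0.57/0.6745 = 2.96.
So outliers lie outside [3.80, 9.72].
10.34: M = 4.24 → outlier.
10.40: M = 4.31 → outlier.
10.41: M = 4.32 → outlier.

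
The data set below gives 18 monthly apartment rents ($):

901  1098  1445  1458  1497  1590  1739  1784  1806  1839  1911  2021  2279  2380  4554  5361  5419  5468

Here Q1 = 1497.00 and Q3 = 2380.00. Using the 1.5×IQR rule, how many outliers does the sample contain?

4

IQR = 883.00; fences at 1497.00 − 1324.50 = 172.50 and 2380.00 + 1324.50 = 3704.50.
Outside the cutoffs: 4554, 5361, 5419, 5468.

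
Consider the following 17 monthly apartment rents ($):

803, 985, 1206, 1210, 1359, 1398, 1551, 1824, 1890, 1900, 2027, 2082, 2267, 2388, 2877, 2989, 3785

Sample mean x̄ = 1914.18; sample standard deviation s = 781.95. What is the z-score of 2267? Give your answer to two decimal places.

0.45

z = (2267 − 1914.18) / 781.95 = 0.45.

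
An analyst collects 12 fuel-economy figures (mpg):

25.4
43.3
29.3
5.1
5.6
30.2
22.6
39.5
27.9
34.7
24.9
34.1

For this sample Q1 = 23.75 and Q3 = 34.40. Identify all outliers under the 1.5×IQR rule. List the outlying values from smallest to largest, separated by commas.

5.1, 5.6

IQR = Q3 − Q1 = 34.40 − 23.75 = 10.65.
Lower fence = Q1 − 1.5·IQR = 23.75 − 15.975 = 7.775.
Upper fence = Q3 + 1.5·IQR = 34.40 + 15.975 = 50.375.
5.1 < 7.775 → outlier.
5.6 < 7.775 → outlier.
All remaining values lie within [7.775, 50.375].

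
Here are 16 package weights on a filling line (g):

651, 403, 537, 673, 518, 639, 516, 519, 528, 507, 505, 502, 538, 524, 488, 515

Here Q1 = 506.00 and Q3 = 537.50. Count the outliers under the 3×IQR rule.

4

IQR = 31.50; fences at 506.00 − 94.50 = 411.50 and 537.50 + 94.50 = 632.00.
Outside the cutoffs: 403, 639, 651, 673.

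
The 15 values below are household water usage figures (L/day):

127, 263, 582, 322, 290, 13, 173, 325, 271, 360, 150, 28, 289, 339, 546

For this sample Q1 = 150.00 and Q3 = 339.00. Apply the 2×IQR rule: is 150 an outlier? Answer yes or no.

no

IQR = Q3 − Q1 = 339.00 − 150.00 = 189.00.
Lower fence = Q1 − 2·IQR = 150.00 − 378.00 = -228.00.
Upper fence = Q3 + 2·IQR = 339.00 + 378.00 = 717.00.
150 lies within [-228.00, 717.00].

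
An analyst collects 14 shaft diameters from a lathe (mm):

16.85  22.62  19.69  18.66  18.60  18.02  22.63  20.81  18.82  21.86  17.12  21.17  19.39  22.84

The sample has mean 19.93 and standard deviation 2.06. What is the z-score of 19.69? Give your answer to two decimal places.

z = (19.69 − 19.93) / 2.06 = -0.12.

-0.12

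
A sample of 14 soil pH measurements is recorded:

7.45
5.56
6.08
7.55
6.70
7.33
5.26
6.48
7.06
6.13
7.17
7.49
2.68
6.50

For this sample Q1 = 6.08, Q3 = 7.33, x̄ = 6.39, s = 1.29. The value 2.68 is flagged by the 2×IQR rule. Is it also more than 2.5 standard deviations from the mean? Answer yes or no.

yes

z = (2.68 − 6.39) / 1.29 = -2.88.
|z| = 2.88 > 2.5.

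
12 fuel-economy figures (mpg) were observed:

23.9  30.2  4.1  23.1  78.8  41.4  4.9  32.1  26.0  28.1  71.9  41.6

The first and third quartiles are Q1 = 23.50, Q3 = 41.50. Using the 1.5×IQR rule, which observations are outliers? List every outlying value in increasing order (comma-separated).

71.9, 78.8

IQR = Q3 − Q1 = 41.50 − 23.50 = 18.00.
Lower fence = Q1 − 1.5·IQR = 23.50 − 27.00 = -3.50.
Upper fence = Q3 + 1.5·IQR = 41.50 + 27.00 = 68.50.
71.9 > 68.50 → outlier.
78.8 > 68.50 → outlier.
All remaining values lie within [-3.50, 68.50].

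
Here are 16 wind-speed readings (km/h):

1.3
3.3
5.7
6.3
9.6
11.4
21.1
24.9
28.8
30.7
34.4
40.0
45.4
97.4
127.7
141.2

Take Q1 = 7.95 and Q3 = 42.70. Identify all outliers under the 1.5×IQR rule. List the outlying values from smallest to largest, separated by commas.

IQR = Q3 − Q1 = 42.70 − 7.95 = 34.75.
Lower fence = Q1 − 1.5·IQR = 7.95 − 52.125 = -44.175.
Upper fence = Q3 + 1.5·IQR = 42.70 + 52.125 = 94.825.
97.4 > 94.825 → outlier.
127.7 > 94.825 → outlier.
141.2 > 94.825 → outlier.
All remaining values lie within [-44.175, 94.825].

97.4, 127.7, 141.2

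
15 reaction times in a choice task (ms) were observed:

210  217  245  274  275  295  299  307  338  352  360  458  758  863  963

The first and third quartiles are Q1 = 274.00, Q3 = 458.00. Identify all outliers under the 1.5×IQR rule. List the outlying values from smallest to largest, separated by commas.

IQR = Q3 − Q1 = 458.00 − 274.00 = 184.00.
Lower fence = Q1 − 1.5·IQR = 274.00 − 276.00 = -2.00.
Upper fence = Q3 + 1.5·IQR = 458.00 + 276.00 = 734.00.
758 > 734.00 → outlier.
863 > 734.00 → outlier.
963 > 734.00 → outlier.
All remaining values lie within [-2.00, 734.00].

758, 863, 963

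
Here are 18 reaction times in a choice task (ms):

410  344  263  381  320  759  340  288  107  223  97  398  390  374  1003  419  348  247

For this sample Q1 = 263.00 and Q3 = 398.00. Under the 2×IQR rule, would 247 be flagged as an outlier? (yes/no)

IQR = Q3 − Q1 = 398.00 − 263.00 = 135.00.
Lower fence = Q1 − 2·IQR = 263.00 − 270.00 = -7.00.
Upper fence = Q3 + 2·IQR = 398.00 + 270.00 = 668.00.
247 lies within [-7.00, 668.00].

no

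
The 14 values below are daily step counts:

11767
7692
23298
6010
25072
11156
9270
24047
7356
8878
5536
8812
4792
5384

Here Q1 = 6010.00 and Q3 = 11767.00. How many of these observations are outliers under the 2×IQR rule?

IQR = 5757.00; fences at 6010.00 − 11514.00 = -5504.00 and 11767.00 + 11514.00 = 23281.00.
Outside the cutoffs: 23298, 24047, 25072.

3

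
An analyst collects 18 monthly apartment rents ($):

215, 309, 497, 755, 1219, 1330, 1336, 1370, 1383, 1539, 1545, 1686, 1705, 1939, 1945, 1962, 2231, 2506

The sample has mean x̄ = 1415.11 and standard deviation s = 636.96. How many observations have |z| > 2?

Cutoffs: x̄ ± 2s = [141.19, 2689.03].
Every value lies within the cutoffs.

0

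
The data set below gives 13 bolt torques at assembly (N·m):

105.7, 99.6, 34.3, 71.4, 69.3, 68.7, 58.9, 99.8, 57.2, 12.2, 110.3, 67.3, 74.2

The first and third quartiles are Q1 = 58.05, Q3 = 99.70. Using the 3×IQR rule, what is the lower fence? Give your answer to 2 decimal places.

-66.90

IQR = Q3 − Q1 = 99.70 − 58.05 = 41.65.
Lower fence = Q1 − 3·IQR = 58.05 − 124.95 = -66.90.
Upper fence = Q3 + 3·IQR = 99.70 + 124.95 = 224.65.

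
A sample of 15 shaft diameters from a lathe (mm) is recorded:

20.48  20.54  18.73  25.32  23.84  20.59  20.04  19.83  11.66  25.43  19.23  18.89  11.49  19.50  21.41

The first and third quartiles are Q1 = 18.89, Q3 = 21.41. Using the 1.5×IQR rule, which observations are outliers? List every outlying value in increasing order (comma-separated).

11.49, 11.66, 25.32, 25.43

IQR = Q3 − Q1 = 21.41 − 18.89 = 2.52.
Lower fence = Q1 − 1.5·IQR = 18.89 − 3.78 = 15.11.
Upper fence = Q3 + 1.5·IQR = 21.41 + 3.78 = 25.19.
11.49 < 15.11 → outlier.
11.66 < 15.11 → outlier.
25.32 > 25.19 → outlier.
25.43 > 25.19 → outlier.
All remaining values lie within [15.11, 25.19].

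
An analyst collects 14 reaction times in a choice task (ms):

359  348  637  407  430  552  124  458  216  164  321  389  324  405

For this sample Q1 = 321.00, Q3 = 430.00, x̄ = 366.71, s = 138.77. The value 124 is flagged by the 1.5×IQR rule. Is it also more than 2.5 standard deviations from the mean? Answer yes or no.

z = (124 − 366.71) / 138.77 = -1.75.
|z| = 1.75 ≤ 2.5.

no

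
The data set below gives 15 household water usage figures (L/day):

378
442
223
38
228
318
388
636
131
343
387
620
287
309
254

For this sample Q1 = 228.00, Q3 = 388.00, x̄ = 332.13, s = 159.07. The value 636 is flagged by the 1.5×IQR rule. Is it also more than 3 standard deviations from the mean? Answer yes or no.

z = (636 − 332.13) / 159.07 = 1.91.
|z| = 1.91 ≤ 3.

no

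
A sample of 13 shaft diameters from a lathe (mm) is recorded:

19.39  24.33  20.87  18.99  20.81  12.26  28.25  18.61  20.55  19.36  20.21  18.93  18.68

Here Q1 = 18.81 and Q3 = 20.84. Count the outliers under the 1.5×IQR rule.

IQR = 2.03; fences at 18.81 − 3.045 = 15.765 and 20.84 + 3.045 = 23.885.
Outside the cutoffs: 12.26, 24.33, 28.25.

3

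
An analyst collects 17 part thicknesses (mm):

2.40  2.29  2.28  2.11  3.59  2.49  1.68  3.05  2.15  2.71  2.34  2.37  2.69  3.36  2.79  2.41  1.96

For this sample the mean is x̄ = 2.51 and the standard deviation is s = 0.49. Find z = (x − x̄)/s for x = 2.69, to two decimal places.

z = (2.69 − 2.51) / 0.49 = 0.37.

0.37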